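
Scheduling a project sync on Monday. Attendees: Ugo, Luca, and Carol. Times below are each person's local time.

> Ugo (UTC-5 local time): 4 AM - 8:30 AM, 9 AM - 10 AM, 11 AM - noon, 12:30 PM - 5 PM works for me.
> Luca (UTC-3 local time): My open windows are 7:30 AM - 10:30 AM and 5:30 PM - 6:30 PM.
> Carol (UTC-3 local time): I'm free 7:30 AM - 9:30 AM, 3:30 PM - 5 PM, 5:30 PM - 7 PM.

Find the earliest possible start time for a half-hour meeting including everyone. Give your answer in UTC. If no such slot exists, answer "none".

10:30

Ugo in UTC: 09:00-13:30, 14:00-15:00, 16:00-17:00, 17:30-22:00 (add 5h to convert from UTC-5).
Luca in UTC: 10:30-13:30, 20:30-21:30 (add 3h to convert from UTC-3).
Carol in UTC: 10:30-12:30, 18:30-20:00, 20:30-22:00 (add 3h to convert from UTC-3).
Ugo ∩ Luca: 10:30-13:30, 20:30-21:30.
Ugo ∩ Luca ∩ Carol: 10:30-12:30, 20:30-21:30.
Those are the intersection windows.
The first common window of at least 30 minutes is 10:30-12:30, so the earliest start is 10:30.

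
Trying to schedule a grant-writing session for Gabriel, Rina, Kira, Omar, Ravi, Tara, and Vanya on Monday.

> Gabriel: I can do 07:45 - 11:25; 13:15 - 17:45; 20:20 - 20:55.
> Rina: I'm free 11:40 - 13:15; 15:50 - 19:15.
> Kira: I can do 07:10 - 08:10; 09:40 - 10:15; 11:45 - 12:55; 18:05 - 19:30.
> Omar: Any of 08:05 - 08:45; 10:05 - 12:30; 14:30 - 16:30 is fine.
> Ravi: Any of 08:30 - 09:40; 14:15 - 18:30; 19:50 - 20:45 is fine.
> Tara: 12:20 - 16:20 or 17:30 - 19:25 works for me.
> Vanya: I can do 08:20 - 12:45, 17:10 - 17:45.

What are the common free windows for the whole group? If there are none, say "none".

Gabriel ∩ Rina: 15:50-17:45.
Gabriel ∩ Rina ∩ Kira: ∅.
Gabriel ∩ Rina ∩ Kira ∩ Omar: ∅.
Gabriel ∩ Rina ∩ Kira ∩ Omar ∩ Ravi: ∅.
Gabriel ∩ Rina ∩ Kira ∩ Omar ∩ Ravi ∩ Tara: ∅.
Gabriel ∩ Rina ∩ Kira ∩ Omar ∩ Ravi ∩ Tara ∩ Vanya: ∅.
There is no time when everyone is free.

none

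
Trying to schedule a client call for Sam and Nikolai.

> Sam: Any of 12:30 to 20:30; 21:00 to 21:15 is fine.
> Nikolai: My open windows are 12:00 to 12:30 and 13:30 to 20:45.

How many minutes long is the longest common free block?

420

Sam ∩ Nikolai: 13:30-20:30.
The longest is 13:30-20:30 at 420 minutes.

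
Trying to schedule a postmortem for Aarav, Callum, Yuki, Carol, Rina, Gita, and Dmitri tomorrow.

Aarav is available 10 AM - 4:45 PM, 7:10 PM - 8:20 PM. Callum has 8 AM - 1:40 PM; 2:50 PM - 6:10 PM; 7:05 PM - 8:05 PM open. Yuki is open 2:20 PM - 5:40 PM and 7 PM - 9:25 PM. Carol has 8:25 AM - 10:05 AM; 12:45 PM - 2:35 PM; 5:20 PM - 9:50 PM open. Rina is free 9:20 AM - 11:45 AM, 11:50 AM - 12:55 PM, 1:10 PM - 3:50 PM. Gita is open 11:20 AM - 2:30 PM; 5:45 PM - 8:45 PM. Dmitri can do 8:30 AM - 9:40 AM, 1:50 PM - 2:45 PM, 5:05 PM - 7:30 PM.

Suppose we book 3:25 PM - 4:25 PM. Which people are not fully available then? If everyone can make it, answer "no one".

Carol, Dmitri, Gita, Rina

Aarav: free for 15:25-16:25. Callum: free for 15:25-16:25. Yuki: free for 15:25-16:25. Carol: not fully free for 15:25-16:25. Rina: not fully free for 15:25-16:25. Gita: not fully free for 15:25-16:25. Dmitri: not fully free for 15:25-16:25.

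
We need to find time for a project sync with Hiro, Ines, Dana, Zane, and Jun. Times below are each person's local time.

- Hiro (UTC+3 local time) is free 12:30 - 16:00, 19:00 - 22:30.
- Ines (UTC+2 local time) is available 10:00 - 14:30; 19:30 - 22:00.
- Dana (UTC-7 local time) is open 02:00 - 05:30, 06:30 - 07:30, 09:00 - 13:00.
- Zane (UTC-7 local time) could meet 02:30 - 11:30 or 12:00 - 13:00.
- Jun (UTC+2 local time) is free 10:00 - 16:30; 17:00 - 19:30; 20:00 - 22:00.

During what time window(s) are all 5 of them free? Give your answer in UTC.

Hiro in UTC: 09:30-13:00, 16:00-19:30 (subtract 3h to convert from UTC+3).
Ines in UTC: 08:00-12:30, 17:30-20:00 (subtract 2h to convert from UTC+2).
Dana in UTC: 09:00-12:30, 13:30-14:30, 16:00-20:00 (add 7h to convert from UTC-7).
Zane in UTC: 09:30-18:30, 19:00-20:00 (add 7h to convert from UTC-7).
Jun in UTC: 08:00-14:30, 15:00-17:30, 18:00-20:00 (subtract 2h to convert from UTC+2).
Hiro ∩ Ines: 09:30-12:30, 17:30-19:30.
Hiro ∩ Ines ∩ Dana: 09:30-12:30, 17:30-19:30.
Hiro ∩ Ines ∩ Dana ∩ Zane: 09:30-12:30, 17:30-18:30, 19:00-19:30.
Hiro ∩ Ines ∩ Dana ∩ Zane ∩ Jun: 09:30-12:30, 18:00-18:30, 19:00-19:30.
So the common availability across everyone is 09:30-12:30, 18:00-18:30, 19:00-19:30.

09:30-12:30, 18:00-18:30, 19:00-19:30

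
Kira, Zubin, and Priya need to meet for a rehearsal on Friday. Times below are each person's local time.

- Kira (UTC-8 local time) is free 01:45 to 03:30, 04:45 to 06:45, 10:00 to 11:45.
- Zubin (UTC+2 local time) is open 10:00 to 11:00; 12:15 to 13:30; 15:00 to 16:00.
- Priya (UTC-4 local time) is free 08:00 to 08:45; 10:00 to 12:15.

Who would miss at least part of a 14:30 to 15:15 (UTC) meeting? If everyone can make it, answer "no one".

Kira, Zubin

Kira in UTC: 09:45-11:30, 12:45-14:45, 18:00-19:45 (add 8h to convert from UTC-8).
Zubin in UTC: 08:00-09:00, 10:15-11:30, 13:00-14:00 (subtract 2h to convert from UTC+2).
Priya in UTC: 12:00-12:45, 14:00-16:15 (add 4h to convert from UTC-4).
Kira: not fully free for 14:30-15:15. Zubin: not fully free for 14:30-15:15. Priya: free for 14:30-15:15.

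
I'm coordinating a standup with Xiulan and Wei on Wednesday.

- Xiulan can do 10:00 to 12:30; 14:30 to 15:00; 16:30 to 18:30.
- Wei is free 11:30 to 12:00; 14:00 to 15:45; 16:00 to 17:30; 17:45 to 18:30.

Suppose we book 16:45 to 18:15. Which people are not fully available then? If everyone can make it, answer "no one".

Xiulan: free for 16:45-18:15. Wei: not fully free for 16:45-18:15.

Wei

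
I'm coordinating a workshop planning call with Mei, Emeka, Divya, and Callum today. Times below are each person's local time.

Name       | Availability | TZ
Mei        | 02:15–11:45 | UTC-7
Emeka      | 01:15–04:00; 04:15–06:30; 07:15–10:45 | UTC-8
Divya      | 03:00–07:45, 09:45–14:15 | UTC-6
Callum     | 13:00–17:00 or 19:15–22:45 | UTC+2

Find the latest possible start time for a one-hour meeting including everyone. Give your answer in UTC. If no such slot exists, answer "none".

17:45

Mei in UTC: 09:15-18:45 (add 7h to convert from UTC-7).
Emeka in UTC: 09:15-12:00, 12:15-14:30, 15:15-18:45 (add 8h to convert from UTC-8).
Divya in UTC: 09:00-13:45, 15:45-20:15 (add 6h to convert from UTC-6).
Callum in UTC: 11:00-15:00, 17:15-20:45 (subtract 2h to convert from UTC+2).
Mei ∩ Emeka: 09:15-12:00, 12:15-14:30, 15:15-18:45.
Mei ∩ Emeka ∩ Divya: 09:15-12:00, 12:15-13:45, 15:45-18:45.
Mei ∩ Emeka ∩ Divya ∩ Callum: 11:00-12:00, 12:15-13:45, 17:15-18:45.
So the common availability across everyone is 11:00-12:00, 12:15-13:45, 17:15-18:45.
The last common window of at least 60 minutes is 17:15-18:45; a 60-minute meeting can start as late as 17:45 and still end by 18:45.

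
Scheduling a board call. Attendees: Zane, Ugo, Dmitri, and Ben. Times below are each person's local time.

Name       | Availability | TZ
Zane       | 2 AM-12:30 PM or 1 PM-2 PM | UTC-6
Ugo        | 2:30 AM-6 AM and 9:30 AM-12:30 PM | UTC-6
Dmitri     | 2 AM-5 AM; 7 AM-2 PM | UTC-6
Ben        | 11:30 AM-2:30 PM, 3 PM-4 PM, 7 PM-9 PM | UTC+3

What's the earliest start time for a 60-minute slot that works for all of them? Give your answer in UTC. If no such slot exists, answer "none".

Zane in UTC: 08:00-18:30, 19:00-20:00 (add 6h to convert from UTC-6).
Ugo in UTC: 08:30-12:00, 15:30-18:30 (add 6h to convert from UTC-6).
Dmitri in UTC: 08:00-11:00, 13:00-20:00 (add 6h to convert from UTC-6).
Ben in UTC: 08:30-11:30, 12:00-13:00, 16:00-18:00 (subtract 3h to convert from UTC+3).
Zane ∩ Ugo: 08:30-12:00, 15:30-18:30.
Zane ∩ Ugo ∩ Dmitri: 08:30-11:00, 15:30-18:30.
Zane ∩ Ugo ∩ Dmitri ∩ Ben: 08:30-11:00, 16:00-18:00.
So the common availability across everyone is 08:30-11:00, 16:00-18:00.
The first common window of at least 60 minutes is 08:30-11:00, so the earliest start is 08:30.

08:30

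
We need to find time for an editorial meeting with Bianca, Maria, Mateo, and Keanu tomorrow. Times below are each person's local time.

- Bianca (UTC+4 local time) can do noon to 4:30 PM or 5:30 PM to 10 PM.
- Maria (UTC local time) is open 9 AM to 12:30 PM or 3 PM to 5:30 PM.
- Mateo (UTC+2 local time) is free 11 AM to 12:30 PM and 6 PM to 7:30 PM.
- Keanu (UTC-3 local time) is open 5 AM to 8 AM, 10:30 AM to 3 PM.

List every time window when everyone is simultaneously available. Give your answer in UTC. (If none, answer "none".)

09:00-10:30, 16:00-17:30

Bianca in UTC: 08:00-12:30, 13:30-18:00 (subtract 4h to convert from UTC+4).
Maria in UTC: 09:00-12:30, 15:00-17:30.
Mateo in UTC: 09:00-10:30, 16:00-17:30 (subtract 2h to convert from UTC+2).
Keanu in UTC: 08:00-11:00, 13:30-18:00 (add 3h to convert from UTC-3).
Bianca ∩ Maria: 09:00-12:30, 15:00-17:30.
Bianca ∩ Maria ∩ Mateo: 09:00-10:30, 16:00-17:30.
Bianca ∩ Maria ∩ Mateo ∩ Keanu: 09:00-10:30, 16:00-17:30.
So the common availability across everyone is 09:00-10:30, 16:00-17:30.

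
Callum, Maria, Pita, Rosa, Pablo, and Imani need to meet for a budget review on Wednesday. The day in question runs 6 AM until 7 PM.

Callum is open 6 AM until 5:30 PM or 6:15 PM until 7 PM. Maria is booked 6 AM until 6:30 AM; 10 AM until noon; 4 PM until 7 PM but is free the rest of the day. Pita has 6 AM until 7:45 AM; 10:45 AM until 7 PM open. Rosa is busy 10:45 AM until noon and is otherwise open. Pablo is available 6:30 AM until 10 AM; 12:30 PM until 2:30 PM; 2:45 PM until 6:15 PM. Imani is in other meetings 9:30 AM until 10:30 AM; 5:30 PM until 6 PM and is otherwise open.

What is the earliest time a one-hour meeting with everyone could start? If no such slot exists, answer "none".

06:30

Callum free: 06:00-17:30, 18:15-19:00.
Maria free: 06:30-10:00, 12:00-16:00 (invert busy blocks within the working day).
Pita free: 06:00-07:45, 10:45-19:00.
Rosa free: 06:00-10:45, 12:00-19:00 (invert busy blocks within the working day).
Pablo free: 06:30-10:00, 12:30-14:30, 14:45-18:15.
Imani free: 06:00-09:30, 10:30-17:30, 18:00-19:00 (invert busy blocks within the working day).
Callum ∩ Maria: 06:30-10:00, 12:00-16:00.
Callum ∩ Maria ∩ Pita: 06:30-07:45, 12:00-16:00.
Callum ∩ Maria ∩ Pita ∩ Rosa: 06:30-07:45, 12:00-16:00.
Callum ∩ Maria ∩ Pita ∩ Rosa ∩ Pablo: 06:30-07:45, 12:30-14:30, 14:45-16:00.
Callum ∩ Maria ∩ Pita ∩ Rosa ∩ Pablo ∩ Imani: 06:30-07:45, 12:30-14:30, 14:45-16:00.
So the common availability across everyone is 06:30-07:45, 12:30-14:30, 14:45-16:00.
The first common window of at least 60 minutes is 06:30-07:45, so the earliest start is 06:30.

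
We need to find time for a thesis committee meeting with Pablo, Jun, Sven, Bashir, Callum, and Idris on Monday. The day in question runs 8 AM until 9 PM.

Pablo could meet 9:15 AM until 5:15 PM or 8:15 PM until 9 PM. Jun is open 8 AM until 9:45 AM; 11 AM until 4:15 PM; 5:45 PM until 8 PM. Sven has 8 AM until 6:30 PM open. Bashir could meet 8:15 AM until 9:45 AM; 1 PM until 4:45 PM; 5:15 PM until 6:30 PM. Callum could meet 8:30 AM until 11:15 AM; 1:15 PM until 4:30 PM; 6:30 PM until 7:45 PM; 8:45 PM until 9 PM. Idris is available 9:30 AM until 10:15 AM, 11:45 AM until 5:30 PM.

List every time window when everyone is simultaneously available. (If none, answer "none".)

09:30-09:45, 13:15-16:15

Pablo ∩ Jun: 09:15-09:45, 11:00-16:15.
Pablo ∩ Jun ∩ Sven: 09:15-09:45, 11:00-16:15.
Pablo ∩ Jun ∩ Sven ∩ Bashir: 09:15-09:45, 13:00-16:15.
Pablo ∩ Jun ∩ Sven ∩ Bashir ∩ Callum: 09:15-09:45, 13:15-16:15.
Pablo ∩ Jun ∩ Sven ∩ Bashir ∩ Callum ∩ Idris: 09:30-09:45, 13:15-16:15.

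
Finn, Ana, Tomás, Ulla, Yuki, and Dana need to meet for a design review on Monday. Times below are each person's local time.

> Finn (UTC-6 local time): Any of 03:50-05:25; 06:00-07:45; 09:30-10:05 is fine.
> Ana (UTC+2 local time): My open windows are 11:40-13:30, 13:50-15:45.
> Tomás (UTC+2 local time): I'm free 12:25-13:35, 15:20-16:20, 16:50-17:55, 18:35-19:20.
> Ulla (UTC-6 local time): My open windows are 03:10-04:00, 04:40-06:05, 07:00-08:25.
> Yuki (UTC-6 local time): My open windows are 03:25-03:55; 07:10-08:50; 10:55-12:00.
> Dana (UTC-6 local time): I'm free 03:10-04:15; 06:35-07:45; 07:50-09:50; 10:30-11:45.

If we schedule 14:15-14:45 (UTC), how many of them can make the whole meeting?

2

Finn in UTC: 09:50-11:25, 12:00-13:45, 15:30-16:05 (add 6h to convert from UTC-6).
Ana in UTC: 09:40-11:30, 11:50-13:45 (subtract 2h to convert from UTC+2).
Tomás in UTC: 10:25-11:35, 13:20-14:20, 14:50-15:55, 16:35-17:20 (subtract 2h to convert from UTC+2).
Ulla in UTC: 09:10-10:00, 10:40-12:05, 13:00-14:25 (add 6h to convert from UTC-6).
Yuki in UTC: 09:25-09:55, 13:10-14:50, 16:55-18:00 (add 6h to convert from UTC-6).
Dana in UTC: 09:10-10:15, 12:35-13:45, 13:50-15:50, 16:30-17:45 (add 6h to convert from UTC-6).
Yuki and Dana can make the full 14:15-14:45 slot — that's 2.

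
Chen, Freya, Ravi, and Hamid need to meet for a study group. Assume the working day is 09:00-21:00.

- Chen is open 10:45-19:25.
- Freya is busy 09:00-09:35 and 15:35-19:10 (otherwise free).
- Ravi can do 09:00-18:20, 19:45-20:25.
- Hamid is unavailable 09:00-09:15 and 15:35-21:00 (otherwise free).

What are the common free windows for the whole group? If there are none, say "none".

Chen free: 10:45-19:25.
Freya free: 09:35-15:35, 19:10-21:00 (invert busy blocks within the working day).
Ravi free: 09:00-18:20, 19:45-20:25.
Hamid free: 09:15-15:35 (invert busy blocks within the working day).
Chen ∩ Freya: 10:45-15:35, 19:10-19:25.
Chen ∩ Freya ∩ Ravi: 10:45-15:35.
Chen ∩ Freya ∩ Ravi ∩ Hamid: 10:45-15:35.
Those are the intersection windows.

10:45-15:35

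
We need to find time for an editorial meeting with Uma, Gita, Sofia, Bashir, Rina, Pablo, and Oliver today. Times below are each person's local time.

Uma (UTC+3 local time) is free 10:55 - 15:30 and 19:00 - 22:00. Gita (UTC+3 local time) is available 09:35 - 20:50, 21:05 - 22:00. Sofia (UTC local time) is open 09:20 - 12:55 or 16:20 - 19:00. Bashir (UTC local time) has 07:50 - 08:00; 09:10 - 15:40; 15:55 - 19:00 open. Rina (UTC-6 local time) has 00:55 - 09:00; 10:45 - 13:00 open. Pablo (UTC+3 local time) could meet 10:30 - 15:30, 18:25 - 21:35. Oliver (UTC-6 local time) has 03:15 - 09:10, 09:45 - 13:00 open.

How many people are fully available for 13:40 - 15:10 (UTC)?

3

Uma in UTC: 07:55-12:30, 16:00-19:00 (subtract 3h to convert from UTC+3).
Gita in UTC: 06:35-17:50, 18:05-19:00 (subtract 3h to convert from UTC+3).
Sofia in UTC: 09:20-12:55, 16:20-19:00.
Bashir in UTC: 07:50-08:00, 09:10-15:40, 15:55-19:00.
Rina in UTC: 06:55-15:00, 16:45-19:00 (add 6h to convert from UTC-6).
Pablo in UTC: 07:30-12:30, 15:25-18:35 (subtract 3h to convert from UTC+3).
Oliver in UTC: 09:15-15:10, 15:45-19:00 (add 6h to convert from UTC-6).
Gita, Bashir, and Oliver can make the full 13:40-15:10 slot — that's 3.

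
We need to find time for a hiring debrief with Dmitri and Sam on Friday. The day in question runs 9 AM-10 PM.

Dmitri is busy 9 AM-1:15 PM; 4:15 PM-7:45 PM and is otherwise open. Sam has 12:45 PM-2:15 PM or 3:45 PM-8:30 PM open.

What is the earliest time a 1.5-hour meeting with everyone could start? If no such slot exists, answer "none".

none

Dmitri free: 13:15-16:15, 19:45-22:00 (invert busy blocks within the working day).
Sam free: 12:45-14:15, 15:45-20:30.
Dmitri ∩ Sam: 13:15-14:15, 15:45-16:15, 19:45-20:30.
So the common availability across everyone is 13:15-14:15, 15:45-16:15, 19:45-20:30.
No common window is at least 90 minutes long.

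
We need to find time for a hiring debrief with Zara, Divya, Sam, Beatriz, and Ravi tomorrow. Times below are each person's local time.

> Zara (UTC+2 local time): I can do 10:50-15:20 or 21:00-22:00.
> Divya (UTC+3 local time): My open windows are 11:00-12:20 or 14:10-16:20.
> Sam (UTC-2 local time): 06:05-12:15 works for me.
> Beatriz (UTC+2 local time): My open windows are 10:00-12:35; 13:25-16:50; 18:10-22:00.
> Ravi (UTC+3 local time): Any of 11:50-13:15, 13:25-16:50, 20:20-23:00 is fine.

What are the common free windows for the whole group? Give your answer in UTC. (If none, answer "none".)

Zara in UTC: 08:50-13:20, 19:00-20:00 (subtract 2h to convert from UTC+2).
Divya in UTC: 08:00-09:20, 11:10-13:20 (subtract 3h to convert from UTC+3).
Sam in UTC: 08:05-14:15 (add 2h to convert from UTC-2).
Beatriz in UTC: 08:00-10:35, 11:25-14:50, 16:10-20:00 (subtract 2h to convert from UTC+2).
Ravi in UTC: 08:50-10:15, 10:25-13:50, 17:20-20:00 (subtract 3h to convert from UTC+3).
Zara ∩ Divya: 08:50-09:20, 11:10-13:20.
Zara ∩ Divya ∩ Sam: 08:50-09:20, 11:10-13:20.
Zara ∩ Divya ∩ Sam ∩ Beatriz: 08:50-09:20, 11:25-13:20.
Zara ∩ Divya ∩ Sam ∩ Beatriz ∩ Ravi: 08:50-09:20, 11:25-13:20.
Those are the intersection windows.

08:50-09:20, 11:25-13:20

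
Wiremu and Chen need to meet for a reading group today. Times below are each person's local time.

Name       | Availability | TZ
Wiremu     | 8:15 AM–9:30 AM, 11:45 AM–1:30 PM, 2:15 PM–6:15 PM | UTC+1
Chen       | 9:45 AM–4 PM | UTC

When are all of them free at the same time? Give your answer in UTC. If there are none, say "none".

10:45-12:30, 13:15-16:00

Wiremu in UTC: 07:15-08:30, 10:45-12:30, 13:15-17:15 (subtract 1h to convert from UTC+1).
Chen in UTC: 09:45-16:00.
Wiremu ∩ Chen: 10:45-12:30, 13:15-16:00.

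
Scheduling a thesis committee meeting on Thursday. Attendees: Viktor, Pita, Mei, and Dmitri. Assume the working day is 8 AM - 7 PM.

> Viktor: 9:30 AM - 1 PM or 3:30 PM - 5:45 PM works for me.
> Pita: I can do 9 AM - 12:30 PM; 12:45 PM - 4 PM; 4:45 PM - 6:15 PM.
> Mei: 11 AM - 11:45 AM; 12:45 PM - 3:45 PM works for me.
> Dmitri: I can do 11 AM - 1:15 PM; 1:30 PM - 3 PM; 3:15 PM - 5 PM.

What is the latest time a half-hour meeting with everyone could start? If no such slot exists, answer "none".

Viktor ∩ Pita: 09:30-12:30, 12:45-13:00, 15:30-16:00, 16:45-17:45.
Viktor ∩ Pita ∩ Mei: 11:00-11:45, 12:45-13:00, 15:30-15:45.
Viktor ∩ Pita ∩ Mei ∩ Dmitri: 11:00-11:45, 12:45-13:00, 15:30-15:45.
The last common window of at least 30 minutes is 11:00-11:45; a 30-minute meeting can start as late as 11:15 and still end by 11:45.

11:15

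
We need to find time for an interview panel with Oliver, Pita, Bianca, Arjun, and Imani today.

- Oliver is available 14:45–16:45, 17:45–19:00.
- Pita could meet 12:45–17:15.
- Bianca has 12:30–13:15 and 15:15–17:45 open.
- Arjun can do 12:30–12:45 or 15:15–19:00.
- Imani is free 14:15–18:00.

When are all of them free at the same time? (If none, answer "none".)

15:15-16:45

Oliver ∩ Pita: 14:45-16:45.
Oliver ∩ Pita ∩ Bianca: 15:15-16:45.
Oliver ∩ Pita ∩ Bianca ∩ Arjun: 15:15-16:45.
Oliver ∩ Pita ∩ Bianca ∩ Arjun ∩ Imani: 15:15-16:45.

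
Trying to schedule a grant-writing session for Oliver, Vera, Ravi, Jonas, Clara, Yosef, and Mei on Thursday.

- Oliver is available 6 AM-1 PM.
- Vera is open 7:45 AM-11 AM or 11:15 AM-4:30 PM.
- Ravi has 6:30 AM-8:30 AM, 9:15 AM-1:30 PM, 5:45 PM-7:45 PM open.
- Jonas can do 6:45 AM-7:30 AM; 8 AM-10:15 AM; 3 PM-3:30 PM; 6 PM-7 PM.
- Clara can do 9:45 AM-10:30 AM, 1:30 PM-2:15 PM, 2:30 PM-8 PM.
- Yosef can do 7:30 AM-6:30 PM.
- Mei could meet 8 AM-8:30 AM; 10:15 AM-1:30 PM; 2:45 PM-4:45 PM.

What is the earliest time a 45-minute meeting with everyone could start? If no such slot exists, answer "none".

none

Oliver ∩ Vera: 07:45-11:00, 11:15-13:00.
Oliver ∩ Vera ∩ Ravi: 07:45-08:30, 09:15-11:00, 11:15-13:00.
Oliver ∩ Vera ∩ Ravi ∩ Jonas: 08:00-08:30, 09:15-10:15.
Oliver ∩ Vera ∩ Ravi ∩ Jonas ∩ Clara: 09:45-10:15.
Oliver ∩ Vera ∩ Ravi ∩ Jonas ∩ Clara ∩ Yosef: 09:45-10:15.
Oliver ∩ Vera ∩ Ravi ∩ Jonas ∩ Clara ∩ Yosef ∩ Mei: ∅.
There is no time when everyone is free.
No common window is at least 45 minutes long.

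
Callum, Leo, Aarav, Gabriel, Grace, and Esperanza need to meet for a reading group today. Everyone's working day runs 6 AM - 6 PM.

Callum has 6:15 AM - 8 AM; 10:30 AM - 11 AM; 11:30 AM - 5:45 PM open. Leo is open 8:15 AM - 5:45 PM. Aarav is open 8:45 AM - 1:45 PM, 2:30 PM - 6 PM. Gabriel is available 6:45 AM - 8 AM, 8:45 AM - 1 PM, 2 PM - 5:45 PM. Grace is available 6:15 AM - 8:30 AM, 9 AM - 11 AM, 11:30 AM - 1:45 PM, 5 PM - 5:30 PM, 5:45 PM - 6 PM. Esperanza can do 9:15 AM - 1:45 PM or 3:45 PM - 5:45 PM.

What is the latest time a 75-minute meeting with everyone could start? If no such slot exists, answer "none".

11:45

Callum ∩ Leo: 10:30-11:00, 11:30-17:45.
Callum ∩ Leo ∩ Aarav: 10:30-11:00, 11:30-13:45, 14:30-17:45.
Callum ∩ Leo ∩ Aarav ∩ Gabriel: 10:30-11:00, 11:30-13:00, 14:30-17:45.
Callum ∩ Leo ∩ Aarav ∩ Gabriel ∩ Grace: 10:30-11:00, 11:30-13:00, 17:00-17:30.
Callum ∩ Leo ∩ Aarav ∩ Gabriel ∩ Grace ∩ Esperanza: 10:30-11:00, 11:30-13:00, 17:00-17:30.
So the common availability across everyone is 10:30-11:00, 11:30-13:00, 17:00-17:30.
The last common window of at least 75 minutes is 11:30-13:00; a 75-minute meeting can start as late as 11:45 and still end by 13:00.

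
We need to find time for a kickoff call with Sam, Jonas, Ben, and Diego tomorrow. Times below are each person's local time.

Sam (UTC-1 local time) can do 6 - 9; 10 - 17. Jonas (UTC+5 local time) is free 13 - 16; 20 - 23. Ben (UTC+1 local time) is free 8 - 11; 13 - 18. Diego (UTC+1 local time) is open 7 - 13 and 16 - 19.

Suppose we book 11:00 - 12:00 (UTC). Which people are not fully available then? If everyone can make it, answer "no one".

Sam in UTC: 07:00-10:00, 11:00-18:00 (add 1h to convert from UTC-1).
Jonas in UTC: 08:00-11:00, 15:00-18:00 (subtract 5h to convert from UTC+5).
Ben in UTC: 07:00-10:00, 12:00-17:00 (subtract 1h to convert from UTC+1).
Diego in UTC: 06:00-12:00, 15:00-18:00 (subtract 1h to convert from UTC+1).
Sam: free for 11:00-12:00. Jonas: not fully free for 11:00-12:00. Ben: not fully free for 11:00-12:00. Diego: free for 11:00-12:00.

Ben, Jonas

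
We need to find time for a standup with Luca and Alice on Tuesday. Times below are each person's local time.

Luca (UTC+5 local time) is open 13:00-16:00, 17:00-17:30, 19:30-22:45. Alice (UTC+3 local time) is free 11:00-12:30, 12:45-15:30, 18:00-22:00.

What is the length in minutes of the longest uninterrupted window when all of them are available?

Luca in UTC: 08:00-11:00, 12:00-12:30, 14:30-17:45 (subtract 5h to convert from UTC+5).
Alice in UTC: 08:00-09:30, 09:45-12:30, 15:00-19:00 (subtract 3h to convert from UTC+3).
Luca ∩ Alice: 08:00-09:30, 09:45-11:00, 12:00-12:30, 15:00-17:45.
The longest is 15:00-17:45 at 165 minutes.

165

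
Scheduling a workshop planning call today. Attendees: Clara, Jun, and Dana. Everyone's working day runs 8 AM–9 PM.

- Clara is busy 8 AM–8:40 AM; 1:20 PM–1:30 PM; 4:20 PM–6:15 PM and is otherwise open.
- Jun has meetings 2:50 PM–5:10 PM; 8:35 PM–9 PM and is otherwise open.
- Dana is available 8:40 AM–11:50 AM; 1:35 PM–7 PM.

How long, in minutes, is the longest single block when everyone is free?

190

Clara free: 08:40-13:20, 13:30-16:20, 18:15-21:00 (invert busy blocks within the working day).
Jun free: 08:00-14:50, 17:10-20:35 (invert busy blocks within the working day).
Dana free: 08:40-11:50, 13:35-19:00.
Clara ∩ Jun: 08:40-13:20, 13:30-14:50, 18:15-20:35.
Clara ∩ Jun ∩ Dana: 08:40-11:50, 13:35-14:50, 18:15-19:00.
The longest is 08:40-11:50 at 190 minutes.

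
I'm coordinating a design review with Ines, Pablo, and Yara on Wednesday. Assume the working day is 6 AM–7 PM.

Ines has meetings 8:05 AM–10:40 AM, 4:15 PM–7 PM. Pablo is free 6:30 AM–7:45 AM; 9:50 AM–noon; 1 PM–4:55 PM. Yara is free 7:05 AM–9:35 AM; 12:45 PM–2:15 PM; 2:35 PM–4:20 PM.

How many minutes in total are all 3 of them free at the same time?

Ines free: 06:00-08:05, 10:40-16:15 (invert busy blocks within the working day).
Pablo free: 06:30-07:45, 09:50-12:00, 13:00-16:55.
Yara free: 07:05-09:35, 12:45-14:15, 14:35-16:20.
Ines ∩ Pablo: 06:30-07:45, 10:40-12:00, 13:00-16:15.
Ines ∩ Pablo ∩ Yara: 07:05-07:45, 13:00-14:15, 14:35-16:15.
Summing the common windows: 40 + 75 + 100 = 215 minutes.

215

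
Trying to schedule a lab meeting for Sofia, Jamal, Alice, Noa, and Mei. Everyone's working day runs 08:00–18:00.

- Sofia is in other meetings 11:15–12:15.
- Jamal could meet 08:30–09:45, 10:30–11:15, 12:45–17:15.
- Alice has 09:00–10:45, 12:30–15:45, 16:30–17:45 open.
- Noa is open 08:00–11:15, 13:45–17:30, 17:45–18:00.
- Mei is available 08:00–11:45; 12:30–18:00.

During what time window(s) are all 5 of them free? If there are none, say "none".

Sofia free: 08:00-11:15, 12:15-18:00 (invert busy blocks within the working day).
Jamal free: 08:30-09:45, 10:30-11:15, 12:45-17:15.
Alice free: 09:00-10:45, 12:30-15:45, 16:30-17:45.
Noa free: 08:00-11:15, 13:45-17:30, 17:45-18:00.
Mei free: 08:00-11:45, 12:30-18:00.
Sofia ∩ Jamal: 08:30-09:45, 10:30-11:15, 12:45-17:15.
Sofia ∩ Jamal ∩ Alice: 09:00-09:45, 10:30-10:45, 12:45-15:45, 16:30-17:15.
Sofia ∩ Jamal ∩ Alice ∩ Noa: 09:00-09:45, 10:30-10:45, 13:45-15:45, 16:30-17:15.
Sofia ∩ Jamal ∩ Alice ∩ Noa ∩ Mei: 09:00-09:45, 10:30-10:45, 13:45-15:45, 16:30-17:15.
Those are the intersection windows.

09:00-09:45, 10:30-10:45, 13:45-15:45, 16:30-17:15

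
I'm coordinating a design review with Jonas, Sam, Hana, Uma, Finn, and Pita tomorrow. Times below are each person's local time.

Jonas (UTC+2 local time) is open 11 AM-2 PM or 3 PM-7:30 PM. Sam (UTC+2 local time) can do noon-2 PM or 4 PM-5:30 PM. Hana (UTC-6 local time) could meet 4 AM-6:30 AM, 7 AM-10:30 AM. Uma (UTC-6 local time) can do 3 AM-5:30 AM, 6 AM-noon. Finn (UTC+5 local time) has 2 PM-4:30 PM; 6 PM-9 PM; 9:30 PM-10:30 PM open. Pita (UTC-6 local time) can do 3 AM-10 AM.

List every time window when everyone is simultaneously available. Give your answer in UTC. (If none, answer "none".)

Jonas in UTC: 09:00-12:00, 13:00-17:30 (subtract 2h to convert from UTC+2).
Sam in UTC: 10:00-12:00, 14:00-15:30 (subtract 2h to convert from UTC+2).
Hana in UTC: 10:00-12:30, 13:00-16:30 (add 6h to convert from UTC-6).
Uma in UTC: 09:00-11:30, 12:00-18:00 (add 6h to convert from UTC-6).
Finn in UTC: 09:00-11:30, 13:00-16:00, 16:30-17:30 (subtract 5h to convert from UTC+5).
Pita in UTC: 09:00-16:00 (add 6h to convert from UTC-6).
Jonas ∩ Sam: 10:00-12:00, 14:00-15:30.
Jonas ∩ Sam ∩ Hana: 10:00-12:00, 14:00-15:30.
Jonas ∩ Sam ∩ Hana ∩ Uma: 10:00-11:30, 14:00-15:30.
Jonas ∩ Sam ∩ Hana ∩ Uma ∩ Finn: 10:00-11:30, 14:00-15:30.
Jonas ∩ Sam ∩ Hana ∩ Uma ∩ Finn ∩ Pita: 10:00-11:30, 14:00-15:30.
Those are the intersection windows.

10:00-11:30, 14:00-15:30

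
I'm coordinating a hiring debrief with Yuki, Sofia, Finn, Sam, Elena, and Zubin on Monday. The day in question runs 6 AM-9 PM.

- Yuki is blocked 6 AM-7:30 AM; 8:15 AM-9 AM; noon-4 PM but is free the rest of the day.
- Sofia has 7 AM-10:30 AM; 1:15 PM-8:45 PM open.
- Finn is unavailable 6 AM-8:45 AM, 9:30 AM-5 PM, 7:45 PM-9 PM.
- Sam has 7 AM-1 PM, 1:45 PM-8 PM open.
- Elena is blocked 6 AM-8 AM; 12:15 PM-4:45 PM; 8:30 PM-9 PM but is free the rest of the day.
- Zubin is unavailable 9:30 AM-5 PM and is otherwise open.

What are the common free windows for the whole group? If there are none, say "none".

09:00-09:30, 17:00-19:45

Yuki free: 07:30-08:15, 09:00-12:00, 16:00-21:00 (invert busy blocks within the working day).
Sofia free: 07:00-10:30, 13:15-20:45.
Finn free: 08:45-09:30, 17:00-19:45 (invert busy blocks within the working day).
Sam free: 07:00-13:00, 13:45-20:00.
Elena free: 08:00-12:15, 16:45-20:30 (invert busy blocks within the working day).
Zubin free: 06:00-09:30, 17:00-21:00 (invert busy blocks within the working day).
Yuki ∩ Sofia: 07:30-08:15, 09:00-10:30, 16:00-20:45.
Yuki ∩ Sofia ∩ Finn: 09:00-09:30, 17:00-19:45.
Yuki ∩ Sofia ∩ Finn ∩ Sam: 09:00-09:30, 17:00-19:45.
Yuki ∩ Sofia ∩ Finn ∩ Sam ∩ Elena: 09:00-09:30, 17:00-19:45.
Yuki ∩ Sofia ∩ Finn ∩ Sam ∩ Elena ∩ Zubin: 09:00-09:30, 17:00-19:45.
Those are the intersection windows.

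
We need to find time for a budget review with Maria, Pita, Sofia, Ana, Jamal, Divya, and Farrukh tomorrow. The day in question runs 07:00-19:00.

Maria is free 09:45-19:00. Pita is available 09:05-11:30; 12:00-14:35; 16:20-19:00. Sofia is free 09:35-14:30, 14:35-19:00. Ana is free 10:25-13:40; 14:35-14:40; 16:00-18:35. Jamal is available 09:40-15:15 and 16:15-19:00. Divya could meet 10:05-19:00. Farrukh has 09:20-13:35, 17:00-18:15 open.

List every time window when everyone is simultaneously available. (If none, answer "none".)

10:25-11:30, 12:00-13:35, 17:00-18:15

Maria ∩ Pita: 09:45-11:30, 12:00-14:35, 16:20-19:00.
Maria ∩ Pita ∩ Sofia: 09:45-11:30, 12:00-14:30, 16:20-19:00.
Maria ∩ Pita ∩ Sofia ∩ Ana: 10:25-11:30, 12:00-13:40, 16:20-18:35.
Maria ∩ Pita ∩ Sofia ∩ Ana ∩ Jamal: 10:25-11:30, 12:00-13:40, 16:20-18:35.
Maria ∩ Pita ∩ Sofia ∩ Ana ∩ Jamal ∩ Divya: 10:25-11:30, 12:00-13:40, 16:20-18:35.
Maria ∩ Pita ∩ Sofia ∩ Ana ∩ Jamal ∩ Divya ∩ Farrukh: 10:25-11:30, 12:00-13:35, 17:00-18:15.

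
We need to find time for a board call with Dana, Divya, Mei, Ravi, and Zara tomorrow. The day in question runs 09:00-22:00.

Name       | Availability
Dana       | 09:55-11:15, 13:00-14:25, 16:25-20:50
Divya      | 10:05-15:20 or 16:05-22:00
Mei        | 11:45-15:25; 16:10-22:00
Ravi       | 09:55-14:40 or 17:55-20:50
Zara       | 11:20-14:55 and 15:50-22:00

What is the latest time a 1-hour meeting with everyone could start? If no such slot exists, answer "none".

19:50

Dana ∩ Divya: 10:05-11:15, 13:00-14:25, 16:25-20:50.
Dana ∩ Divya ∩ Mei: 13:00-14:25, 16:25-20:50.
Dana ∩ Divya ∩ Mei ∩ Ravi: 13:00-14:25, 17:55-20:50.
Dana ∩ Divya ∩ Mei ∩ Ravi ∩ Zara: 13:00-14:25, 17:55-20:50.
So the common availability across everyone is 13:00-14:25, 17:55-20:50.
The last common window of at least 60 minutes is 17:55-20:50; a 60-minute meeting can start as late as 19:50 and still end by 20:50.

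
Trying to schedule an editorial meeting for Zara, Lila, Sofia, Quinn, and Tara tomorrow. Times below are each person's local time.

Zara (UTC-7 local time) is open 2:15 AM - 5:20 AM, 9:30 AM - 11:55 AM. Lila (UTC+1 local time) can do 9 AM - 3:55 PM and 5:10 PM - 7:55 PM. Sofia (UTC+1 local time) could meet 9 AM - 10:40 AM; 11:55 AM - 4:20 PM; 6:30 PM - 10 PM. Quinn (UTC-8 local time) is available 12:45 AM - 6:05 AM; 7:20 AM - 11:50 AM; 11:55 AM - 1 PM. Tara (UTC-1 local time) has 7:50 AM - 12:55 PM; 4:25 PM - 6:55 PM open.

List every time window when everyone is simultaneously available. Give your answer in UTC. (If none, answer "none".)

09:15-09:40, 10:55-12:20, 17:30-18:55

Zara in UTC: 09:15-12:20, 16:30-18:55 (add 7h to convert from UTC-7).
Lila in UTC: 08:00-14:55, 16:10-18:55 (subtract 1h to convert from UTC+1).
Sofia in UTC: 08:00-09:40, 10:55-15:20, 17:30-21:00 (subtract 1h to convert from UTC+1).
Quinn in UTC: 08:45-14:05, 15:20-19:50, 19:55-21:00 (add 8h to convert from UTC-8).
Tara in UTC: 08:50-13:55, 17:25-19:55 (add 1h to convert from UTC-1).
Zara ∩ Lila: 09:15-12:20, 16:30-18:55.
Zara ∩ Lila ∩ Sofia: 09:15-09:40, 10:55-12:20, 17:30-18:55.
Zara ∩ Lila ∩ Sofia ∩ Quinn: 09:15-09:40, 10:55-12:20, 17:30-18:55.
Zara ∩ Lila ∩ Sofia ∩ Quinn ∩ Tara: 09:15-09:40, 10:55-12:20, 17:30-18:55.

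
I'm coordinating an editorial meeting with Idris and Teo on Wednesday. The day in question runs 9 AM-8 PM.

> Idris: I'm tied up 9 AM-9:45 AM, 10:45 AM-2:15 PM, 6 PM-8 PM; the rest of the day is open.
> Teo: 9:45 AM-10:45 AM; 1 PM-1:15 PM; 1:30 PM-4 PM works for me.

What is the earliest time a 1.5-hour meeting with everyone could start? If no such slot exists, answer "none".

Idris free: 09:45-10:45, 14:15-18:00 (invert busy blocks within the working day).
Teo free: 09:45-10:45, 13:00-13:15, 13:30-16:00.
Idris ∩ Teo: 09:45-10:45, 14:15-16:00.
The first common window of at least 90 minutes is 14:15-16:00, so the earliest start is 14:15.

14:15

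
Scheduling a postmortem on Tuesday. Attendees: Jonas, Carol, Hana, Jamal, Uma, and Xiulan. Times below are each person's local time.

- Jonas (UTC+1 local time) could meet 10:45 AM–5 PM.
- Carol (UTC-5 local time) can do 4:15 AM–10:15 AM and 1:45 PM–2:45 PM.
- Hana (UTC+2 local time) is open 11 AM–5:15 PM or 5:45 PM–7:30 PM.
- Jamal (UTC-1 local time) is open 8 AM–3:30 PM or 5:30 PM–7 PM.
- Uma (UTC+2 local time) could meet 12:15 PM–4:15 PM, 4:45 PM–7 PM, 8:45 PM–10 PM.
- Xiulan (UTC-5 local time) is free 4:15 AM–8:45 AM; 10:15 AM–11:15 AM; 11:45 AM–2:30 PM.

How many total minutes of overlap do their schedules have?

Jonas in UTC: 09:45-16:00 (subtract 1h to convert from UTC+1).
Carol in UTC: 09:15-15:15, 18:45-19:45 (add 5h to convert from UTC-5).
Hana in UTC: 09:00-15:15, 15:45-17:30 (subtract 2h to convert from UTC+2).
Jamal in UTC: 09:00-16:30, 18:30-20:00 (add 1h to convert from UTC-1).
Uma in UTC: 10:15-14:15, 14:45-17:00, 18:45-20:00 (subtract 2h to convert from UTC+2).
Xiulan in UTC: 09:15-13:45, 15:15-16:15, 16:45-19:30 (add 5h to convert from UTC-5).
Jonas ∩ Carol: 09:45-15:15.
Jonas ∩ Carol ∩ Hana: 09:45-15:15.
Jonas ∩ Carol ∩ Hana ∩ Jamal: 09:45-15:15.
Jonas ∩ Carol ∩ Hana ∩ Jamal ∩ Uma: 10:15-14:15, 14:45-15:15.
Jonas ∩ Carol ∩ Hana ∩ Jamal ∩ Uma ∩ Xiulan: 10:15-13:45.
That's a single block of 210 minutes.

210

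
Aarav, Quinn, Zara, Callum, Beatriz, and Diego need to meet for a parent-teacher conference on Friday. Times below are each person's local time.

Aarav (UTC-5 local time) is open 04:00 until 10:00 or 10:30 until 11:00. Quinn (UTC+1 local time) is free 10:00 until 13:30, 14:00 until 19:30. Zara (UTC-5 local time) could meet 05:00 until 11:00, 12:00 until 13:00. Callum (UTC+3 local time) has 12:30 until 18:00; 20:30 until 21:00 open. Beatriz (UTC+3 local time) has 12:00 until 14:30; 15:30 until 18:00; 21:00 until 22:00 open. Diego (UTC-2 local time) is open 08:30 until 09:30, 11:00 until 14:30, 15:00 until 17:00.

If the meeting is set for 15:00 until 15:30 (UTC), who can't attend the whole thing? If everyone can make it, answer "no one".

Aarav in UTC: 09:00-15:00, 15:30-16:00 (add 5h to convert from UTC-5).
Quinn in UTC: 09:00-12:30, 13:00-18:30 (subtract 1h to convert from UTC+1).
Zara in UTC: 10:00-16:00, 17:00-18:00 (add 5h to convert from UTC-5).
Callum in UTC: 09:30-15:00, 17:30-18:00 (subtract 3h to convert from UTC+3).
Beatriz in UTC: 09:00-11:30, 12:30-15:00, 18:00-19:00 (subtract 3h to convert from UTC+3).
Diego in UTC: 10:30-11:30, 13:00-16:30, 17:00-19:00 (add 2h to convert from UTC-2).
Aarav: not fully free for 15:00-15:30. Quinn: free for 15:00-15:30. Zara: free for 15:00-15:30. Callum: not fully free for 15:00-15:30. Beatriz: not fully free for 15:00-15:30. Diego: free for 15:00-15:30.

Aarav, Beatriz, Callum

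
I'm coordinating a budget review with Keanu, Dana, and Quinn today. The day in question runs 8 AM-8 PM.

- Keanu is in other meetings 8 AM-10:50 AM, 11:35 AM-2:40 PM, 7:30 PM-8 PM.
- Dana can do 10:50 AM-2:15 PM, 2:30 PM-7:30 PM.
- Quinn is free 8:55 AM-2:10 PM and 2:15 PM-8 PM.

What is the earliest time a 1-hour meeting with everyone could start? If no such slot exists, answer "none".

Keanu free: 10:50-11:35, 14:40-19:30 (invert busy blocks within the working day).
Dana free: 10:50-14:15, 14:30-19:30.
Quinn free: 08:55-14:10, 14:15-20:00.
Keanu ∩ Dana: 10:50-11:35, 14:40-19:30.
Keanu ∩ Dana ∩ Quinn: 10:50-11:35, 14:40-19:30.
So the common availability across everyone is 10:50-11:35, 14:40-19:30.
The first common window of at least 60 minutes is 14:40-19:30, so the earliest start is 14:40.

14:40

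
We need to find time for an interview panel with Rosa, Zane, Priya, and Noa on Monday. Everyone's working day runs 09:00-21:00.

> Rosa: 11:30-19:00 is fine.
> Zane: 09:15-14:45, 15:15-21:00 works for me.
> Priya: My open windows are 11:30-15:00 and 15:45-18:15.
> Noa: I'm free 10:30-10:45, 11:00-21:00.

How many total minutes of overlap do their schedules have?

Rosa ∩ Zane: 11:30-14:45, 15:15-19:00.
Rosa ∩ Zane ∩ Priya: 11:30-14:45, 15:45-18:15.
Rosa ∩ Zane ∩ Priya ∩ Noa: 11:30-14:45, 15:45-18:15.
Summing the common windows: 195 + 150 = 345 minutes.

345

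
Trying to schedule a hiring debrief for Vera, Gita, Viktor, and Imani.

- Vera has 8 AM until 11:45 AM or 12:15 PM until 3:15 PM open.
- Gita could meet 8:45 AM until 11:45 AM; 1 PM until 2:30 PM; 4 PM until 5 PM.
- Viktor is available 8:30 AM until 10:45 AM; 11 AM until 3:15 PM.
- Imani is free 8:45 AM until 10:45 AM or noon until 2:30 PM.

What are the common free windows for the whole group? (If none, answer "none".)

Vera ∩ Gita: 08:45-11:45, 13:00-14:30.
Vera ∩ Gita ∩ Viktor: 08:45-10:45, 11:00-11:45, 13:00-14:30.
Vera ∩ Gita ∩ Viktor ∩ Imani: 08:45-10:45, 13:00-14:30.
So the common availability across everyone is 08:45-10:45, 13:00-14:30.

08:45-10:45, 13:00-14:30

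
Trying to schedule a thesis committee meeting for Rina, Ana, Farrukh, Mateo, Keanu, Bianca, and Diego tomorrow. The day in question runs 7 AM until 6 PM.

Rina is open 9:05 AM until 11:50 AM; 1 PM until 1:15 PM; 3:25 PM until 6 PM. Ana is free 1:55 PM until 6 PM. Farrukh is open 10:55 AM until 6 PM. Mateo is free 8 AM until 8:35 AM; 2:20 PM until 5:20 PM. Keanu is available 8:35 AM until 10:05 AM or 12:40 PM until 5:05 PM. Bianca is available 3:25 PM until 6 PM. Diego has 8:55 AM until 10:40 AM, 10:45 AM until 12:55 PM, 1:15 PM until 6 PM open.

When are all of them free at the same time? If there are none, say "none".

Rina ∩ Ana: 15:25-18:00.
Rina ∩ Ana ∩ Farrukh: 15:25-18:00.
Rina ∩ Ana ∩ Farrukh ∩ Mateo: 15:25-17:20.
Rina ∩ Ana ∩ Farrukh ∩ Mateo ∩ Keanu: 15:25-17:05.
Rina ∩ Ana ∩ Farrukh ∩ Mateo ∩ Keanu ∩ Bianca: 15:25-17:05.
Rina ∩ Ana ∩ Farrukh ∩ Mateo ∩ Keanu ∩ Bianca ∩ Diego: 15:25-17:05.

15:25-17:05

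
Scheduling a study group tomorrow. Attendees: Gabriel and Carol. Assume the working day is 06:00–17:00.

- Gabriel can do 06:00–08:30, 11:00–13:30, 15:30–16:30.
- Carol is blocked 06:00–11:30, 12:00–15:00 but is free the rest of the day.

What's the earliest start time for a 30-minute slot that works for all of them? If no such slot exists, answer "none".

Gabriel free: 06:00-08:30, 11:00-13:30, 15:30-16:30.
Carol free: 11:30-12:00, 15:00-17:00 (invert busy blocks within the working day).
Gabriel ∩ Carol: 11:30-12:00, 15:30-16:30.
The first common window of at least 30 minutes is 11:30-12:00, so the earliest start is 11:30.

11:30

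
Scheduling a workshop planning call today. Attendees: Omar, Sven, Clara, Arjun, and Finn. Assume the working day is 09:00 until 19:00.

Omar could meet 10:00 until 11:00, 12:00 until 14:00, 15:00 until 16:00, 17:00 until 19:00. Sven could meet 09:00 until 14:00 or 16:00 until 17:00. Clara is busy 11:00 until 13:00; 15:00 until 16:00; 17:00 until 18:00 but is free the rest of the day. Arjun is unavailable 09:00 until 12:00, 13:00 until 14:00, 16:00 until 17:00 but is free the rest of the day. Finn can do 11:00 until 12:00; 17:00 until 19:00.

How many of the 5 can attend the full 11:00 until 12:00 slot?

Omar free: 10:00-11:00, 12:00-14:00, 15:00-16:00, 17:00-19:00.
Sven free: 09:00-14:00, 16:00-17:00.
Clara free: 09:00-11:00, 13:00-15:00, 16:00-17:00, 18:00-19:00 (invert busy blocks within the working day).
Arjun free: 12:00-13:00, 14:00-16:00, 17:00-19:00 (invert busy blocks within the working day).
Finn free: 11:00-12:00, 17:00-19:00.
Sven and Finn can make the full 11:00-12:00 slot — that's 2.

2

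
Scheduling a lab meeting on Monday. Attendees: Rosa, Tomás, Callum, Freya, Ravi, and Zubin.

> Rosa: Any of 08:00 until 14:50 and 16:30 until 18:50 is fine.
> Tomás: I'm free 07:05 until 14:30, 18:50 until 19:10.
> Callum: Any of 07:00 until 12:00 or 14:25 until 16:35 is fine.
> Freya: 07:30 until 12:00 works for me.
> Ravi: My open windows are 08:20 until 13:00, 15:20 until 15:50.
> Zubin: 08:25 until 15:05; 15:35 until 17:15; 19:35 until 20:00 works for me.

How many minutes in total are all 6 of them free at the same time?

Rosa ∩ Tomás: 08:00-14:30.
Rosa ∩ Tomás ∩ Callum: 08:00-12:00, 14:25-14:30.
Rosa ∩ Tomás ∩ Callum ∩ Freya: 08:00-12:00.
Rosa ∩ Tomás ∩ Callum ∩ Freya ∩ Ravi: 08:20-12:00.
Rosa ∩ Tomás ∩ Callum ∩ Freya ∩ Ravi ∩ Zubin: 08:25-12:00.
That's a single block of 215 minutes.

215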